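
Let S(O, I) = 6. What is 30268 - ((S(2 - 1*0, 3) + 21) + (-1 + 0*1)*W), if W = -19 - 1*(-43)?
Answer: 30265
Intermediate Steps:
W = 24 (W = -19 + 43 = 24)
30268 - ((S(2 - 1*0, 3) + 21) + (-1 + 0*1)*W) = 30268 - ((6 + 21) + (-1 + 0*1)*24) = 30268 - (27 + (-1 + 0)*24) = 30268 - (27 - 1*24) = 30268 - (27 - 24) = 30268 - 1*3 = 30268 - 3 = 30265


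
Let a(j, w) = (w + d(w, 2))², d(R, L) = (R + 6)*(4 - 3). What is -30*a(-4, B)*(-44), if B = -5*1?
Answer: 21120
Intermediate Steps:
B = -5
d(R, L) = 6 + R (d(R, L) = (6 + R)*1 = 6 + R)
a(j, w) = (6 + 2*w)² (a(j, w) = (w + (6 + w))² = (6 + 2*w)²)
-30*a(-4, B)*(-44) = -120*(3 - 5)²*(-44) = -120*(-2)²*(-44) = -120*4*(-44) = -30*16*(-44) = -480*(-44) = 21120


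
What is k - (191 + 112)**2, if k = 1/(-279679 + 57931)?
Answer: -20358462133/221748 ≈ -91809.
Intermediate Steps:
k = -1/221748 (k = 1/(-221748) = -1/221748 ≈ -4.5096e-6)
k - (191 + 112)**2 = -1/221748 - (191 + 112)**2 = -1/221748 - 1*303**2 = -1/221748 - 1*91809 = -1/221748 - 91809 = -20358462133/221748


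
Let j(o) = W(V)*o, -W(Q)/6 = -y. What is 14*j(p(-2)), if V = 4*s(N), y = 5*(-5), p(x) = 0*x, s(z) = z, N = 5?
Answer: 0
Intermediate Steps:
p(x) = 0
y = -25
V = 20 (V = 4*5 = 20)
W(Q) = -150 (W(Q) = -(-6)*(-25) = -6*25 = -150)
j(o) = -150*o
14*j(p(-2)) = 14*(-150*0) = 14*0 = 0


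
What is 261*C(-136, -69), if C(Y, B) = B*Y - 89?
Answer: 2425995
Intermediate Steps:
C(Y, B) = -89 + B*Y
261*C(-136, -69) = 261*(-89 - 69*(-136)) = 261*(-89 + 9384) = 261*9295 = 2425995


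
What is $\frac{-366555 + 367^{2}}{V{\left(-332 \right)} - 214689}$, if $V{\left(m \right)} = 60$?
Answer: $\frac{231866}{214629} \approx 1.0803$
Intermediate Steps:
$\frac{-366555 + 367^{2}}{V{\left(-332 \right)} - 214689} = \frac{-366555 + 367^{2}}{60 - 214689} = \frac{-366555 + 134689}{-214629} = \left(-231866\right) \left(- \frac{1}{214629}\right) = \frac{231866}{214629}$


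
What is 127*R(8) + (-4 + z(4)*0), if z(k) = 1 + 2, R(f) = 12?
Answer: 1520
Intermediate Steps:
z(k) = 3
127*R(8) + (-4 + z(4)*0) = 127*12 + (-4 + 3*0) = 1524 + (-4 + 0) = 1524 - 4 = 1520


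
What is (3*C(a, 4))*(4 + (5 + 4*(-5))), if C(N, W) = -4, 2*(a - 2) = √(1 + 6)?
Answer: 132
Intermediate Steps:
a = 2 + √7/2 (a = 2 + √(1 + 6)/2 = 2 + √7/2 ≈ 3.3229)
(3*C(a, 4))*(4 + (5 + 4*(-5))) = (3*(-4))*(4 + (5 + 4*(-5))) = -12*(4 + (5 - 20)) = -12*(4 - 15) = -12*(-11) = 132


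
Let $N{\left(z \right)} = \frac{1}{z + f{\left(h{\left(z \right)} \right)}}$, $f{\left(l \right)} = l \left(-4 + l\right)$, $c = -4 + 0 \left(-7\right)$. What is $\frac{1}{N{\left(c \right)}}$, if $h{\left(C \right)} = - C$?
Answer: $-4$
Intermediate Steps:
$c = -4$ ($c = -4 + 0 = -4$)
$N{\left(z \right)} = \frac{1}{z - z \left(-4 - z\right)}$ ($N{\left(z \right)} = \frac{1}{z + - z \left(-4 - z\right)} = \frac{1}{z - z \left(-4 - z\right)}$)
$\frac{1}{N{\left(c \right)}} = \frac{1}{\frac{1}{-4} \frac{1}{5 - 4}} = \frac{1}{\left(- \frac{1}{4}\right) 1^{-1}} = \frac{1}{\left(- \frac{1}{4}\right) 1} = \frac{1}{- \frac{1}{4}} = -4$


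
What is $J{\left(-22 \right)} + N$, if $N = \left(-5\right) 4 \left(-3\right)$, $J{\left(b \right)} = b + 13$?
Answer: $51$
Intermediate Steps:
$J{\left(b \right)} = 13 + b$
$N = 60$ ($N = \left(-20\right) \left(-3\right) = 60$)
$J{\left(-22 \right)} + N = \left(13 - 22\right) + 60 = -9 + 60 = 51$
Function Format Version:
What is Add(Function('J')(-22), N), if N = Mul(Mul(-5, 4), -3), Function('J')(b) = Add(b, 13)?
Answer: 51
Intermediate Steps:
Function('J')(b) = Add(13, b)
N = 60 (N = Mul(-20, -3) = 60)
Add(Function('J')(-22), N) = Add(Add(13, -22), 60) = Add(-9, 60) = 51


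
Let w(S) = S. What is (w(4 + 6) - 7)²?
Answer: 9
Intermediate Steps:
(w(4 + 6) - 7)² = ((4 + 6) - 7)² = (10 - 7)² = 3² = 9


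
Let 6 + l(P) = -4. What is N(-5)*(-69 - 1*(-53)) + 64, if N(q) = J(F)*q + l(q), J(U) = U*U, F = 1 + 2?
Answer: 944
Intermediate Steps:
l(P) = -10 (l(P) = -6 - 4 = -10)
F = 3
J(U) = U**2
N(q) = -10 + 9*q (N(q) = 3**2*q - 10 = 9*q - 10 = -10 + 9*q)
N(-5)*(-69 - 1*(-53)) + 64 = (-10 + 9*(-5))*(-69 - 1*(-53)) + 64 = (-10 - 45)*(-69 + 53) + 64 = -55*(-16) + 64 = 880 + 64 = 944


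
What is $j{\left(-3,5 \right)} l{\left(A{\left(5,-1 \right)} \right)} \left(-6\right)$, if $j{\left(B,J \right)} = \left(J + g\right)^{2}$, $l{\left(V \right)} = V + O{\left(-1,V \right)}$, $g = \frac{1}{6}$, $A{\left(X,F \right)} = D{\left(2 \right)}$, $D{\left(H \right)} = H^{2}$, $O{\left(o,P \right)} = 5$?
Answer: $- \frac{2883}{2} \approx -1441.5$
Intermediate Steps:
$A{\left(X,F \right)} = 4$ ($A{\left(X,F \right)} = 2^{2} = 4$)
$g = \frac{1}{6} \approx 0.16667$
$l{\left(V \right)} = 5 + V$ ($l{\left(V \right)} = V + 5 = 5 + V$)
$j{\left(B,J \right)} = \left(\frac{1}{6} + J\right)^{2}$ ($j{\left(B,J \right)} = \left(J + \frac{1}{6}\right)^{2} = \left(\frac{1}{6} + J\right)^{2}$)
$j{\left(-3,5 \right)} l{\left(A{\left(5,-1 \right)} \right)} \left(-6\right) = \frac{\left(1 + 6 \cdot 5\right)^{2}}{36} \left(5 + 4\right) \left(-6\right) = \frac{\left(1 + 30\right)^{2}}{36} \cdot 9 \left(-6\right) = \frac{31^{2}}{36} \cdot 9 \left(-6\right) = \frac{1}{36} \cdot 961 \cdot 9 \left(-6\right) = \frac{961}{36} \cdot 9 \left(-6\right) = \frac{961}{4} \left(-6\right) = - \frac{2883}{2}$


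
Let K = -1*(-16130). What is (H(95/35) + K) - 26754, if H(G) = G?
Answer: -74349/7 ≈ -10621.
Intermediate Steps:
K = 16130
(H(95/35) + K) - 26754 = (95/35 + 16130) - 26754 = (95*(1/35) + 16130) - 26754 = (19/7 + 16130) - 26754 = 112929/7 - 26754 = -74349/7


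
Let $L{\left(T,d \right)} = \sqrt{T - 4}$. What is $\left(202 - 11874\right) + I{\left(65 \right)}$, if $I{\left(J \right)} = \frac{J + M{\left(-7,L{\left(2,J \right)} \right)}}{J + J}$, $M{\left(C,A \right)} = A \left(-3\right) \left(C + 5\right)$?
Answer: $- \frac{23343}{2} + \frac{3 i \sqrt{2}}{65} \approx -11672.0 + 0.065271 i$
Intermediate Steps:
$L{\left(T,d \right)} = \sqrt{-4 + T}$
$M{\left(C,A \right)} = - 3 A \left(5 + C\right)$
$I{\left(J \right)} = \frac{J + 6 i \sqrt{2}}{2 J}$ ($I{\left(J \right)} = \frac{J - 3 \sqrt{-4 + 2} \left(5 - 7\right)}{J + J} = \frac{J - 3 \sqrt{-2} \left(-2\right)}{2 J} = \left(J - 3 i \sqrt{2} \left(-2\right)\right) \frac{1}{2 J} = \left(J + 6 i \sqrt{2}\right) \frac{1}{2 J} = \frac{J + 6 i \sqrt{2}}{2 J}$)
$\left(202 - 11874\right) + I{\left(65 \right)} = \left(202 - 11874\right) + \frac{65 + 6 i \sqrt{2}}{2 \cdot 65} = -11672 + \frac{1}{2} \cdot \frac{1}{65} \left(65 + 6 i \sqrt{2}\right) = -11672 + \left(\frac{1}{2} + \frac{3 i \sqrt{2}}{65}\right) = - \frac{23343}{2} + \frac{3 i \sqrt{2}}{65}$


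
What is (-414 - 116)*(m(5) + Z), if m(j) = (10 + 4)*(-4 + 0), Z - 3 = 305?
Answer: -133560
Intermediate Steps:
Z = 308 (Z = 3 + 305 = 308)
m(j) = -56 (m(j) = 14*(-4) = -56)
(-414 - 116)*(m(5) + Z) = (-414 - 116)*(-56 + 308) = -530*252 = -133560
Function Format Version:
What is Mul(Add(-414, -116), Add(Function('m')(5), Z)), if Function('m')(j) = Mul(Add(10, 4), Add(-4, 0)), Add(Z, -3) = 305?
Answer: -133560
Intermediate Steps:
Z = 308 (Z = Add(3, 305) = 308)
Function('m')(j) = -56 (Function('m')(j) = Mul(14, -4) = -56)
Mul(Add(-414, -116), Add(Function('m')(5), Z)) = Mul(Add(-414, -116), Add(-56, 308)) = Mul(-530, 252) = -133560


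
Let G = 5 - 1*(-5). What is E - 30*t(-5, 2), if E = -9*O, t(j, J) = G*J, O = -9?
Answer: -519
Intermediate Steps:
G = 10 (G = 5 + 5 = 10)
t(j, J) = 10*J
E = 81 (E = -9*(-9) = 81)
E - 30*t(-5, 2) = 81 - 300*2 = 81 - 30*20 = 81 - 600 = -519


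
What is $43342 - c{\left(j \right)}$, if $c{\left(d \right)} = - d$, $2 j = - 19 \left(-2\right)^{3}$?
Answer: $43418$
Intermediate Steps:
$j = 76$ ($j = \frac{\left(-19\right) \left(-2\right)^{3}}{2} = \frac{\left(-19\right) \left(-8\right)}{2} = \frac{1}{2} \cdot 152 = 76$)
$43342 - c{\left(j \right)} = 43342 - \left(-1\right) 76 = 43342 - -76 = 43342 + 76 = 43418$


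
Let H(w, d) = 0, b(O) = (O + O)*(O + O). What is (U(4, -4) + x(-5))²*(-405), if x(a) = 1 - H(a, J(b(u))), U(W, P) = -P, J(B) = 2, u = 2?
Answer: -10125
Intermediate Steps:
b(O) = 4*O² (b(O) = (2*O)*(2*O) = 4*O²)
x(a) = 1 (x(a) = 1 - 1*0 = 1 + 0 = 1)
(U(4, -4) + x(-5))²*(-405) = (-1*(-4) + 1)²*(-405) = (4 + 1)²*(-405) = 5²*(-405) = 25*(-405) = -10125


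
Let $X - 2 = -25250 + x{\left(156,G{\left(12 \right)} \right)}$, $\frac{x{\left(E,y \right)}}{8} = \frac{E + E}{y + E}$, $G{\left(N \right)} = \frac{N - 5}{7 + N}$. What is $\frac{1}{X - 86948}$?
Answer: $- \frac{2971}{333286892} \approx -8.9142 \cdot 10^{-6}$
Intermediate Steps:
$G{\left(N \right)} = \frac{-5 + N}{7 + N}$
$x{\left(E,y \right)} = \frac{16 E}{E + y}$ ($x{\left(E,y \right)} = 8 \frac{E + E}{y + E} = 8 \frac{2 E}{E + y} = \frac{16 E}{E + y}$)
$X = - \frac{74964384}{2971}$ ($X = 2 - \left(25250 - \frac{2496}{156 + \frac{-5 + 12}{7 + 12}}\right) = 2 - \left(25250 - \frac{2496}{156 + \frac{1}{19} \cdot 7}\right) = 2 - \left(25250 - \frac{2496}{156 + \frac{7}{19}}\right) = 2 - \left(25250 - \frac{2496}{\frac{2971}{19}}\right) = 2 - \left(25250 - \frac{47424}{2971}\right) = 2 + \left(-25250 + \frac{47424}{2971}\right) = 2 - \frac{74970326}{2971} = - \frac{74964384}{2971} \approx -25232.0$)
$\frac{1}{X - 86948} = \frac{1}{- \frac{74964384}{2971} - 86948} = \frac{1}{- \frac{333286892}{2971}} = - \frac{2971}{333286892}$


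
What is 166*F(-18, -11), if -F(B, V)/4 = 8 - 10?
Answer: 1328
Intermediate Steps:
F(B, V) = 8 (F(B, V) = -4*(8 - 10) = -4*(-2) = 8)
166*F(-18, -11) = 166*8 = 1328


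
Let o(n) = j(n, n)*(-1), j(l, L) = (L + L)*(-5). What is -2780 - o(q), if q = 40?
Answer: -3180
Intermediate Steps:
j(l, L) = -10*L (j(l, L) = (2*L)*(-5) = -10*L)
o(n) = 10*n (o(n) = -10*n*(-1) = 10*n)
-2780 - o(q) = -2780 - 10*40 = -2780 - 1*400 = -2780 - 400 = -3180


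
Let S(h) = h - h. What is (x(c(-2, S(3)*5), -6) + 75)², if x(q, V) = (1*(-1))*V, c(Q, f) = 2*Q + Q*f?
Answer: 6561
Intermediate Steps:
S(h) = 0
x(q, V) = -V
(x(c(-2, S(3)*5), -6) + 75)² = (-1*(-6) + 75)² = (6 + 75)² = 81² = 6561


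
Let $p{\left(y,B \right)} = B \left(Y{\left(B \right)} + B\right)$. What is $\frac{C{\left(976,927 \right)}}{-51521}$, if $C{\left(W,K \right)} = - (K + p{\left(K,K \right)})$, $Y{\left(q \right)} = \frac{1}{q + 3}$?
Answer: $\frac{266679669}{15971510} \approx 16.697$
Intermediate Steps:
$Y{\left(q \right)} = \frac{1}{3 + q}$
$p{\left(y,B \right)} = B \left(B + \frac{1}{3 + B}\right)$ ($p{\left(y,B \right)} = B \left(\frac{1}{3 + B} + B\right) = B \left(B + \frac{1}{3 + B}\right)$)
$C{\left(W,K \right)} = - K - \frac{K \left(1 + K \left(3 + K\right)\right)}{3 + K}$ ($C{\left(W,K \right)} = - (K + \frac{K \left(1 + K \left(3 + K\right)\right)}{3 + K}) = - K - \frac{K \left(1 + K \left(3 + K\right)\right)}{3 + K}$)
$\frac{C{\left(976,927 \right)}}{-51521} = \frac{927 \frac{1}{3 + 927} \left(-4 - 927 - 927 \left(3 + 927\right)\right)}{-51521} = \frac{927 \left(-4 - 927 - 927 \cdot 930\right)}{930} \left(- \frac{1}{51521}\right) = 927 \cdot \frac{1}{930} \left(-4 - 927 - 862110\right) \left(- \frac{1}{51521}\right) = 927 \cdot \frac{1}{930} \left(-863041\right) \left(- \frac{1}{51521}\right) = \left(- \frac{266679669}{310}\right) \left(- \frac{1}{51521}\right) = \frac{266679669}{15971510}$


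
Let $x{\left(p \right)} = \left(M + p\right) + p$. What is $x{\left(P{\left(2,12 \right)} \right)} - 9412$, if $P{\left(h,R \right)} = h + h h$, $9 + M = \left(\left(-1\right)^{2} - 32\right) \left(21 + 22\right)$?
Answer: $-10742$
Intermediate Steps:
$M = -1342$ ($M = -9 + \left(\left(-1\right)^{2} - 32\right) \left(21 + 22\right) = -9 + \left(1 - 32\right) 43 = -9 - 1333 = -1342$)
$P{\left(h,R \right)} = h + h^{2}$
$x{\left(p \right)} = -1342 + 2 p$ ($x{\left(p \right)} = \left(-1342 + p\right) + p = -1342 + 2 p$)
$x{\left(P{\left(2,12 \right)} \right)} - 9412 = \left(-1342 + 2 \cdot 2 \left(1 + 2\right)\right) - 9412 = \left(-1342 + 2 \cdot 2 \cdot 3\right) - 9412 = \left(-1342 + 2 \cdot 6\right) - 9412 = \left(-1342 + 12\right) - 9412 = -1330 - 9412 = -10742$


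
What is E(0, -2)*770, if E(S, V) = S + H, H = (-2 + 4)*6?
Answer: 9240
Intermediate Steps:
H = 12 (H = 2*6 = 12)
E(S, V) = 12 + S (E(S, V) = S + 12 = 12 + S)
E(0, -2)*770 = (12 + 0)*770 = 12*770 = 9240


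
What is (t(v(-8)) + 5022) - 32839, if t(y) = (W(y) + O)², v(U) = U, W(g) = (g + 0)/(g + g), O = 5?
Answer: -111147/4 ≈ -27787.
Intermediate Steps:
W(g) = ½ (W(g) = g/((2*g)) = g*(1/(2*g)) = ½)
t(y) = 121/4 (t(y) = (½ + 5)² = (11/2)² = 121/4)
(t(v(-8)) + 5022) - 32839 = (121/4 + 5022) - 32839 = 20209/4 - 32839 = -111147/4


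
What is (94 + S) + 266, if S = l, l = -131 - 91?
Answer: 138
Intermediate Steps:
l = -222
S = -222
(94 + S) + 266 = (94 - 222) + 266 = -128 + 266 = 138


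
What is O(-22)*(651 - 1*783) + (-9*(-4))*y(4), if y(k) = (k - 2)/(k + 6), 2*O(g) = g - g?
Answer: 36/5 ≈ 7.2000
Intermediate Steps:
O(g) = 0 (O(g) = (g - g)/2 = (½)*0 = 0)
y(k) = (-2 + k)/(6 + k)
O(-22)*(651 - 1*783) + (-9*(-4))*y(4) = 0*(651 - 1*783) + (-9*(-4))*((-2 + 4)/(6 + 4)) = 0*(651 - 783) + 36*(2/10) = 0*(-132) + 36*((⅒)*2) = 0 + 36*(⅕) = 0 + 36/5 = 36/5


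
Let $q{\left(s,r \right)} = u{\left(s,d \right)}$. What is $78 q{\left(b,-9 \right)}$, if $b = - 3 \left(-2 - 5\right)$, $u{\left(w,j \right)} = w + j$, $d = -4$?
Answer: $1326$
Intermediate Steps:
$u{\left(w,j \right)} = j + w$
$b = 21$ ($b = \left(-3\right) \left(-7\right) = 21$)
$q{\left(s,r \right)} = -4 + s$
$78 q{\left(b,-9 \right)} = 78 \left(-4 + 21\right) = 78 \cdot 17 = 1326$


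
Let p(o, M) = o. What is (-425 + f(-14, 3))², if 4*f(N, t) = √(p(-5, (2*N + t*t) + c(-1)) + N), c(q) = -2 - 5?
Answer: (1700 - I*√19)²/16 ≈ 1.8062e+5 - 926.27*I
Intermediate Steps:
c(q) = -7
f(N, t) = √(-5 + N)/4
(-425 + f(-14, 3))² = (-425 + √(-5 - 14)/4)² = (-425 + √(-19)/4)² = (-425 + (I*√19)/4)² = (-425 + I*√19/4)²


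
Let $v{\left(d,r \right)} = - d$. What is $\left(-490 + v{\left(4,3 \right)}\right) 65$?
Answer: $-32110$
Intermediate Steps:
$\left(-490 + v{\left(4,3 \right)}\right) 65 = \left(-490 - 4\right) 65 = \left(-494\right) 65 = -32110$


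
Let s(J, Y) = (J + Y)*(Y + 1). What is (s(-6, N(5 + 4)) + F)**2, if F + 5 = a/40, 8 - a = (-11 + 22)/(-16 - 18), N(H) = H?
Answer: 1175324089/1849600 ≈ 635.45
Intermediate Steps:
s(J, Y) = (1 + Y)*(J + Y) (s(J, Y) = (J + Y)*(1 + Y) = (1 + Y)*(J + Y))
a = 283/34 (a = 8 - (-11 + 22)/(-16 - 18) = 8 - 11/(-34) = 8 - 11*(-1)/34 = 8 - 1*(-11/34) = 8 + 11/34 = 283/34 ≈ 8.3235)
F = -6517/1360 (F = -5 + (283/34)/40 = -5 + (283/34)*(1/40) = -5 + 283/1360 = -6517/1360 ≈ -4.7919)
(s(-6, N(5 + 4)) + F)**2 = ((-6 + (5 + 4) + (5 + 4)**2 - 6*(5 + 4)) - 6517/1360)**2 = ((-6 + 9 + 9**2 - 6*9) - 6517/1360)**2 = ((-6 + 9 + 81 - 54) - 6517/1360)**2 = (30 - 6517/1360)**2 = (34283/1360)**2 = 1175324089/1849600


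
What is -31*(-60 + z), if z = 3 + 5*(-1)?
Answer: 1922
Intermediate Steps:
z = -2 (z = 3 - 5 = -2)
-31*(-60 + z) = -31*(-60 - 2) = -31*(-62) = 1922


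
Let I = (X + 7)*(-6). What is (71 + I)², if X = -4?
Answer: 2809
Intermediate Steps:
I = -18 (I = (-4 + 7)*(-6) = 3*(-6) = -18)
(71 + I)² = (71 - 18)² = 53² = 2809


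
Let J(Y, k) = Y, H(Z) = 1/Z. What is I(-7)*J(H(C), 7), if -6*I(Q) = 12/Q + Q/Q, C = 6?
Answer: 5/252 ≈ 0.019841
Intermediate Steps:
I(Q) = -⅙ - 2/Q (I(Q) = -(12/Q + Q/Q)/6 = -(12/Q + 1)/6 = -(1 + 12/Q)/6 = -⅙ - 2/Q)
I(-7)*J(H(C), 7) = ((⅙)*(-12 - 1*(-7))/(-7))/6 = ((⅙)*(-⅐)*(-12 + 7))*(⅙) = ((⅙)*(-⅐)*(-5))*(⅙) = (5/42)*(⅙) = 5/252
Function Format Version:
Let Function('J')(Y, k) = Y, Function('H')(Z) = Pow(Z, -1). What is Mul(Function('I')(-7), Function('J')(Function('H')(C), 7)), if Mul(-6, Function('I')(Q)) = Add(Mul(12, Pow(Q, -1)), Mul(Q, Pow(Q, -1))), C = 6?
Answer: Rational(5, 252) ≈ 0.019841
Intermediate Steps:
Function('I')(Q) = Add(Rational(-1, 6), Mul(-2, Pow(Q, -1))) (Function('I')(Q) = Mul(Rational(-1, 6), Add(Mul(12, Pow(Q, -1)), Mul(Q, Pow(Q, -1)))) = Mul(Rational(-1, 6), Add(Mul(12, Pow(Q, -1)), 1)) = Mul(Rational(-1, 6), Add(1, Mul(12, Pow(Q, -1)))) = Add(Rational(-1, 6), Mul(-2, Pow(Q, -1))))
Mul(Function('I')(-7), Function('J')(Function('H')(C), 7)) = Mul(Mul(Rational(1, 6), Pow(-7, -1), Add(-12, Mul(-1, -7))), Pow(6, -1)) = Mul(Mul(Rational(1, 6), Rational(-1, 7), Add(-12, 7)), Rational(1, 6)) = Mul(Mul(Rational(1, 6), Rational(-1, 7), -5), Rational(1, 6)) = Mul(Rational(5, 42), Rational(1, 6)) = Rational(5, 252)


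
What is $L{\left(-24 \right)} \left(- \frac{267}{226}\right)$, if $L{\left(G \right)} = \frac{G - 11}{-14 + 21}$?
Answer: $\frac{1335}{226} \approx 5.9071$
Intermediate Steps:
$L{\left(G \right)} = - \frac{11}{7} + \frac{G}{7}$ ($L{\left(G \right)} = \frac{-11 + G}{7} = \left(-11 + G\right) \frac{1}{7} = - \frac{11}{7} + \frac{G}{7}$)
$L{\left(-24 \right)} \left(- \frac{267}{226}\right) = \left(- \frac{11}{7} + \frac{1}{7} \left(-24\right)\right) \left(- \frac{267}{226}\right) = \left(- \frac{11}{7} - \frac{24}{7}\right) \left(\left(-267\right) \frac{1}{226}\right) = \left(-5\right) \left(- \frac{267}{226}\right) = \frac{1335}{226}$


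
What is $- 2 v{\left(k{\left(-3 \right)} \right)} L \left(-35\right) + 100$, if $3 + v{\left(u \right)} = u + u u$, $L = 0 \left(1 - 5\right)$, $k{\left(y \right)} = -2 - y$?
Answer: $100$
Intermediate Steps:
$L = 0$ ($L = 0 \left(-4\right) = 0$)
$v{\left(u \right)} = -3 + u + u^{2}$ ($v{\left(u \right)} = -3 + \left(u + u u\right) = -3 + \left(u + u^{2}\right) = -3 + u + u^{2}$)
$- 2 v{\left(k{\left(-3 \right)} \right)} L \left(-35\right) + 100 = - 2 \left(-3 - -1 + \left(-2 - -3\right)^{2}\right) 0 \left(-35\right) + 100 = - 2 \left(-3 + \left(-2 + 3\right) + \left(-2 + 3\right)^{2}\right) 0 \left(-35\right) + 100 = - 2 \left(-3 + 1 + 1^{2}\right) 0 \left(-35\right) + 100 = - 2 \left(-3 + 1 + 1\right) 0 \left(-35\right) + 100 = \left(-2\right) \left(-1\right) 0 \left(-35\right) + 100 = 2 \cdot 0 \left(-35\right) + 100 = 0 \left(-35\right) + 100 = 0 + 100 = 100$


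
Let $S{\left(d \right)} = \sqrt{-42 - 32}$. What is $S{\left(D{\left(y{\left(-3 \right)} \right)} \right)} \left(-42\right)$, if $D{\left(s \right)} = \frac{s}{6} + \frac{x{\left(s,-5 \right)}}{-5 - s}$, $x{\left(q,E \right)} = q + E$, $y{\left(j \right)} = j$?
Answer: $- 42 i \sqrt{74} \approx - 361.3 i$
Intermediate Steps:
$x{\left(q,E \right)} = E + q$
$D{\left(s \right)} = \frac{s}{6} + \frac{-5 + s}{-5 - s}$
$S{\left(d \right)} = i \sqrt{74}$ ($S{\left(d \right)} = \sqrt{-74} = i \sqrt{74}$)
$S{\left(D{\left(y{\left(-3 \right)} \right)} \right)} \left(-42\right) = i \sqrt{74} \left(-42\right) = - 42 i \sqrt{74}$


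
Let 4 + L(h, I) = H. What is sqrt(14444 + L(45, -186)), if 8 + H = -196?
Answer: 2*sqrt(3559) ≈ 119.31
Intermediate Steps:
H = -204 (H = -8 - 196 = -204)
L(h, I) = -208 (L(h, I) = -4 - 204 = -208)
sqrt(14444 + L(45, -186)) = sqrt(14444 - 208) = sqrt(14236) = 2*sqrt(3559)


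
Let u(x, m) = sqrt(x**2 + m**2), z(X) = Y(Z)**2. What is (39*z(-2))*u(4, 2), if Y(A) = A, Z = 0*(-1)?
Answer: 0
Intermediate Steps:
Z = 0
z(X) = 0 (z(X) = 0**2 = 0)
u(x, m) = sqrt(m**2 + x**2)
(39*z(-2))*u(4, 2) = (39*0)*sqrt(2**2 + 4**2) = 0*sqrt(4 + 16) = 0*sqrt(20) = 0*(2*sqrt(5)) = 0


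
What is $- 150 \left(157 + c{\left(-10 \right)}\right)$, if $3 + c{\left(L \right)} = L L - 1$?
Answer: $-37950$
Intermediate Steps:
$c{\left(L \right)} = -4 + L^{2}$ ($c{\left(L \right)} = -3 + \left(L L - 1\right) = -3 + \left(L^{2} - 1\right) = -3 + \left(-1 + L^{2}\right) = -4 + L^{2}$)
$- 150 \left(157 + c{\left(-10 \right)}\right) = - 150 \left(157 - \left(4 - \left(-10\right)^{2}\right)\right) = - 150 \left(157 + \left(-4 + 100\right)\right) = - 150 \left(157 + 96\right) = \left(-150\right) 253 = -37950$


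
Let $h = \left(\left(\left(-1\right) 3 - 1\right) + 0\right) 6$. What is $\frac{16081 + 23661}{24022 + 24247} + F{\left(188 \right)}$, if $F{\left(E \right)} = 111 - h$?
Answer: $\frac{6556057}{48269} \approx 135.82$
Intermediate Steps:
$h = -24$ ($h = \left(\left(-3 - 1\right) + 0\right) 6 = \left(-4 + 0\right) 6 = \left(-4\right) 6 = -24$)
$F{\left(E \right)} = 135$ ($F{\left(E \right)} = 111 - -24 = 111 + 24 = 135$)
$\frac{16081 + 23661}{24022 + 24247} + F{\left(188 \right)} = \frac{16081 + 23661}{24022 + 24247} + 135 = \frac{39742}{48269} + 135 = \frac{6556057}{48269}$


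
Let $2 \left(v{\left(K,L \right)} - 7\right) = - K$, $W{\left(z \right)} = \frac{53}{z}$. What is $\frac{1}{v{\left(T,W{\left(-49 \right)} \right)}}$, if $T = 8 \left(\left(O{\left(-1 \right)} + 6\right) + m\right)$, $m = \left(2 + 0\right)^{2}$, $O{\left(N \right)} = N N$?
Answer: $- \frac{1}{37} \approx -0.027027$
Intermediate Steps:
$O{\left(N \right)} = N^{2}$
$m = 4$ ($m = 2^{2} = 4$)
$T = 88$ ($T = 8 \left(\left(\left(-1\right)^{2} + 6\right) + 4\right) = 8 \left(\left(1 + 6\right) + 4\right) = 8 \left(7 + 4\right) = 8 \cdot 11 = 88$)
$v{\left(K,L \right)} = 7 - \frac{K}{2}$ ($v{\left(K,L \right)} = 7 + \frac{\left(-1\right) K}{2} = 7 - \frac{K}{2}$)
$\frac{1}{v{\left(T,W{\left(-49 \right)} \right)}} = \frac{1}{7 - 44} = \frac{1}{-37} = - \frac{1}{37}$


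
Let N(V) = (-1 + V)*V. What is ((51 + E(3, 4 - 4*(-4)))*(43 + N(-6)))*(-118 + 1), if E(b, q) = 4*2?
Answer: -586755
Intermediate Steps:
N(V) = V*(-1 + V)
E(b, q) = 8
((51 + E(3, 4 - 4*(-4)))*(43 + N(-6)))*(-118 + 1) = ((51 + 8)*(43 - 6*(-1 - 6)))*(-118 + 1) = (59*(43 - 6*(-7)))*(-117) = (59*(43 + 42))*(-117) = (59*85)*(-117) = 5015*(-117) = -586755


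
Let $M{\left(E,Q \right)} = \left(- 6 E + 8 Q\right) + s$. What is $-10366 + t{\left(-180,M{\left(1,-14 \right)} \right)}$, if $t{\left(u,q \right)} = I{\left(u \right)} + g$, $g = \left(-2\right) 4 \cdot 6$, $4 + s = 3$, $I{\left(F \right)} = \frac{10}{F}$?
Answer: $- \frac{187453}{18} \approx -10414.0$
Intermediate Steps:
$s = -1$ ($s = -4 + 3 = -1$)
$M{\left(E,Q \right)} = -1 - 6 E + 8 Q$ ($M{\left(E,Q \right)} = \left(- 6 E + 8 Q\right) - 1 = -1 - 6 E + 8 Q$)
$g = -48$ ($g = \left(-8\right) 6 = -48$)
$t{\left(u,q \right)} = -48 + \frac{10}{u}$ ($t{\left(u,q \right)} = \frac{10}{u} - 48 = -48 + \frac{10}{u}$)
$-10366 + t{\left(-180,M{\left(1,-14 \right)} \right)} = -10366 - \left(48 - \frac{10}{-180}\right) = -10366 + \left(-48 + 10 \left(- \frac{1}{180}\right)\right) = -10366 - \frac{865}{18} = - \frac{187453}{18}$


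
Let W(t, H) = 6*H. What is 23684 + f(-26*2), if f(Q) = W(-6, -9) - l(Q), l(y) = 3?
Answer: 23627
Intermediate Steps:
f(Q) = -57 (f(Q) = 6*(-9) - 1*3 = -54 - 3 = -57)
23684 + f(-26*2) = 23684 - 57 = 23627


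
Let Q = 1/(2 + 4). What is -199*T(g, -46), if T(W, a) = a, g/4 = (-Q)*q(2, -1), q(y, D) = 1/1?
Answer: 9154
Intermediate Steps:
q(y, D) = 1
Q = ⅙ (Q = 1/6 = ⅙ ≈ 0.16667)
g = -⅔ (g = 4*(-1*⅙*1) = 4*(-⅙*1) = 4*(-⅙) = -⅔ ≈ -0.66667)
-199*T(g, -46) = -199*(-46) = 9154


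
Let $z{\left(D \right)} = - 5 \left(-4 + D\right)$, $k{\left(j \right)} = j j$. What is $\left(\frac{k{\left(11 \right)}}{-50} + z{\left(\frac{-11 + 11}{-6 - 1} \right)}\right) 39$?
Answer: $\frac{34281}{50} \approx 685.62$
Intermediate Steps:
$k{\left(j \right)} = j^{2}$
$z{\left(D \right)} = 20 - 5 D$
$\left(\frac{k{\left(11 \right)}}{-50} + z{\left(\frac{-11 + 11}{-6 - 1} \right)}\right) 39 = \left(\frac{11^{2}}{-50} + \left(20 - 5 \frac{-11 + 11}{-6 - 1}\right)\right) 39 = \left(121 \left(- \frac{1}{50}\right) + \left(20 - 5 \frac{0}{-7}\right)\right) 39 = \left(- \frac{121}{50} + \left(20 - 5 \cdot 0 \left(- \frac{1}{7}\right)\right)\right) 39 = \left(- \frac{121}{50} + \left(20 - 0\right)\right) 39 = \left(- \frac{121}{50} + \left(20 + 0\right)\right) 39 = \left(- \frac{121}{50} + 20\right) 39 = \frac{879}{50} \cdot 39 = \frac{34281}{50}$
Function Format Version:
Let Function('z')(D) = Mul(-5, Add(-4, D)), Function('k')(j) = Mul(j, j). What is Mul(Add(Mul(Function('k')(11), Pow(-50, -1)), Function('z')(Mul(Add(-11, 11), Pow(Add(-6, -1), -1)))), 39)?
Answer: Rational(34281, 50) ≈ 685.62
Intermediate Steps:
Function('k')(j) = Pow(j, 2)
Function('z')(D) = Add(20, Mul(-5, D))
Mul(Add(Mul(Function('k')(11), Pow(-50, -1)), Function('z')(Mul(Add(-11, 11), Pow(Add(-6, -1), -1)))), 39) = Mul(Add(Mul(Pow(11, 2), Pow(-50, -1)), Add(20, Mul(-5, Mul(Add(-11, 11), Pow(Add(-6, -1), -1))))), 39) = Mul(Add(Mul(121, Rational(-1, 50)), Add(20, Mul(-5, Mul(0, Pow(-7, -1))))), 39) = Mul(Add(Rational(-121, 50), Add(20, Mul(-5, Mul(0, Rational(-1, 7))))), 39) = Mul(Add(Rational(-121, 50), Add(20, Mul(-5, 0))), 39) = Mul(Add(Rational(-121, 50), Add(20, 0)), 39) = Mul(Add(Rational(-121, 50), 20), 39) = Mul(Rational(879, 50), 39) = Rational(34281, 50)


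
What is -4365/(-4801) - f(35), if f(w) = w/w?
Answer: -436/4801 ≈ -0.090814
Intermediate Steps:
f(w) = 1
-4365/(-4801) - f(35) = -4365/(-4801) - 1*1 = -4365*(-1/4801) - 1 = 4365/4801 - 1 = -436/4801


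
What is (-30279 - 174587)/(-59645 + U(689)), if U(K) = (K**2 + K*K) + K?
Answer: -102433/445243 ≈ -0.23006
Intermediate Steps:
U(K) = K + 2*K**2 (U(K) = (K**2 + K**2) + K = 2*K**2 + K = K + 2*K**2)
(-30279 - 174587)/(-59645 + U(689)) = (-30279 - 174587)/(-59645 + 689*(1 + 2*689)) = -204866/(-59645 + 689*(1 + 1378)) = -204866/(-59645 + 689*1379) = -204866/(-59645 + 950131) = -204866/890486 = -204866*1/890486 = -102433/445243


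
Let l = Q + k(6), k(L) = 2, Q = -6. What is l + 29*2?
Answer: 54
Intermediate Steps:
l = -4 (l = -6 + 2 = -4)
l + 29*2 = -4 + 29*2 = -4 + 58 = 54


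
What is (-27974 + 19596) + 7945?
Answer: -433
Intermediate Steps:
(-27974 + 19596) + 7945 = -8378 + 7945 = -433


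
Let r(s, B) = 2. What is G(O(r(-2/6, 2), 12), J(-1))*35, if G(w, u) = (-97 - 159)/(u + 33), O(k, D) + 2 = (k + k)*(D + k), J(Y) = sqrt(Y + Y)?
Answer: -295680/1091 + 8960*I*sqrt(2)/1091 ≈ -271.02 + 11.614*I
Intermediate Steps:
J(Y) = sqrt(2)*sqrt(Y) (J(Y) = sqrt(2*Y) = sqrt(2)*sqrt(Y))
O(k, D) = -2 + 2*k*(D + k) (O(k, D) = -2 + (k + k)*(D + k) = -2 + (2*k)*(D + k) = -2 + 2*k*(D + k))
G(w, u) = -256/(33 + u)
G(O(r(-2/6, 2), 12), J(-1))*35 = -256/(33 + sqrt(2)*sqrt(-1))*35 = -256/(33 + sqrt(2)*I)*35 = -256/(33 + I*sqrt(2))*35 = -8960/(33 + I*sqrt(2))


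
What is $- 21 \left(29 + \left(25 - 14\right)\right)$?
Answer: $-840$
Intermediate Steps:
$- 21 \left(29 + \left(25 - 14\right)\right) = - 21 \left(29 + 11\right) = \left(-21\right) 40 = -840$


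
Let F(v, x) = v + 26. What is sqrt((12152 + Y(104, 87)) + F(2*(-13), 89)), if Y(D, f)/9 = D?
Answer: 4*sqrt(818) ≈ 114.40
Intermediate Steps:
Y(D, f) = 9*D
F(v, x) = 26 + v
sqrt((12152 + Y(104, 87)) + F(2*(-13), 89)) = sqrt((12152 + 9*104) + (26 + 2*(-13))) = sqrt((12152 + 936) + (26 - 26)) = sqrt(13088 + 0) = sqrt(13088) = 4*sqrt(818)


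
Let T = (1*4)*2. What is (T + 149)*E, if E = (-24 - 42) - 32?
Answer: -15386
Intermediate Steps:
T = 8 (T = 4*2 = 8)
E = -98 (E = -66 - 32 = -98)
(T + 149)*E = (8 + 149)*(-98) = 157*(-98) = -15386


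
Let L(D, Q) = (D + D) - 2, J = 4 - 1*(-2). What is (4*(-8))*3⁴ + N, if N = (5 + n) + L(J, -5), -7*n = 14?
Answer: -2579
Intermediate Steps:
n = -2 (n = -⅐*14 = -2)
J = 6 (J = 4 + 2 = 6)
L(D, Q) = -2 + 2*D (L(D, Q) = 2*D - 2 = -2 + 2*D)
N = 13 (N = (5 - 2) + (-2 + 2*6) = 3 + (-2 + 12) = 3 + 10 = 13)
(4*(-8))*3⁴ + N = (4*(-8))*3⁴ + 13 = -32*81 + 13 = -2592 + 13 = -2579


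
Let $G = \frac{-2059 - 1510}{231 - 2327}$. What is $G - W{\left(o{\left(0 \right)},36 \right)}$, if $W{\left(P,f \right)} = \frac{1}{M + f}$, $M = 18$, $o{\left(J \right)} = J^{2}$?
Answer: $\frac{95315}{56592} \approx 1.6842$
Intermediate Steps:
$G = \frac{3569}{2096}$ ($G = - \frac{3569}{-2096} = \left(-3569\right) \left(- \frac{1}{2096}\right) = \frac{3569}{2096} \approx 1.7028$)
$W{\left(P,f \right)} = \frac{1}{18 + f}$
$G - W{\left(o{\left(0 \right)},36 \right)} = \frac{3569}{2096} - \frac{1}{18 + 36} = \frac{3569}{2096} - \frac{1}{54} = \frac{95315}{56592}$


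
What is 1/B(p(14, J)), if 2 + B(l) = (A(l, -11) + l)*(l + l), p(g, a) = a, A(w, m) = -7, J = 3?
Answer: -1/26 ≈ -0.038462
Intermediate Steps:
B(l) = -2 + 2*l*(-7 + l) (B(l) = -2 + (-7 + l)*(l + l) = -2 + (-7 + l)*(2*l) = -2 + 2*l*(-7 + l))
1/B(p(14, J)) = 1/(-2 - 14*3 + 2*3²) = 1/(-2 - 42 + 2*9) = 1/(-2 - 42 + 18) = 1/(-26) = -1/26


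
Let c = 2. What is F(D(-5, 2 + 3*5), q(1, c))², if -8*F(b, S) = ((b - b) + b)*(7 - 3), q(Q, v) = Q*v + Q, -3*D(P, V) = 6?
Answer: 1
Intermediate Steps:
D(P, V) = -2 (D(P, V) = -⅓*6 = -2)
q(Q, v) = Q + Q*v
F(b, S) = -b/2 (F(b, S) = -((b - b) + b)*(7 - 3)/8 = -(0 + b)*4/8 = -b*4/8 = -b/2)
F(D(-5, 2 + 3*5), q(1, c))² = (-½*(-2))² = 1² = 1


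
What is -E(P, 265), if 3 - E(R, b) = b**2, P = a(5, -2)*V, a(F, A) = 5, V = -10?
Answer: 70222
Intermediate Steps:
P = -50 (P = 5*(-10) = -50)
E(R, b) = 3 - b**2
-E(P, 265) = -(3 - 1*265**2) = -(3 - 1*70225) = -(3 - 70225) = -1*(-70222) = 70222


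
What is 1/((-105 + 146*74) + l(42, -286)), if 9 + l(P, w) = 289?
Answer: 1/10979 ≈ 9.1083e-5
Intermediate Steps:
l(P, w) = 280 (l(P, w) = -9 + 289 = 280)
1/((-105 + 146*74) + l(42, -286)) = 1/((-105 + 146*74) + 280) = 1/((-105 + 10804) + 280) = 1/(10699 + 280) = 1/10979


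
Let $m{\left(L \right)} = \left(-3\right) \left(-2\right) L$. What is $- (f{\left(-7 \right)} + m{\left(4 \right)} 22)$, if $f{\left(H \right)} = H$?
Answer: $-521$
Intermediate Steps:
$m{\left(L \right)} = 6 L$
$- (f{\left(-7 \right)} + m{\left(4 \right)} 22) = - (-7 + 6 \cdot 4 \cdot 22) = - (-7 + 24 \cdot 22) = - (-7 + 528) = \left(-1\right) 521 = -521$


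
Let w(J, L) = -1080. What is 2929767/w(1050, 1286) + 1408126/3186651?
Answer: -1037180462693/382398120 ≈ -2712.3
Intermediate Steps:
2929767/w(1050, 1286) + 1408126/3186651 = 2929767/(-1080) + 1408126/3186651 = 2929767*(-1/1080) + 1408126*(1/3186651) = -976589/360 + 1408126/3186651 = -1037180462693/382398120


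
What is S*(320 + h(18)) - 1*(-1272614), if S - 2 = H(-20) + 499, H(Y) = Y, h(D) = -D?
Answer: 1417876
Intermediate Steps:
S = 481 (S = 2 + (-20 + 499) = 2 + 479 = 481)
S*(320 + h(18)) - 1*(-1272614) = 481*(320 - 1*18) - 1*(-1272614) = 481*(320 - 18) + 1272614 = 481*302 + 1272614 = 145262 + 1272614 = 1417876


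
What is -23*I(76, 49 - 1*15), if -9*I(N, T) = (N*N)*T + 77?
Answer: 502067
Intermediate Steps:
I(N, T) = -77/9 - T*N²/9 (I(N, T) = -((N*N)*T + 77)/9 = -(N²*T + 77)/9 = -(T*N² + 77)/9 = -(77 + T*N²)/9 = -77/9 - T*N²/9)
-23*I(76, 49 - 1*15) = -23*(-77/9 - ⅑*(49 - 1*15)*76²) = -23*(-77/9 - ⅑*(49 - 15)*5776) = -23*(-77/9 - ⅑*34*5776) = -23*(-77/9 - 196384/9) = -23*(-21829) = 502067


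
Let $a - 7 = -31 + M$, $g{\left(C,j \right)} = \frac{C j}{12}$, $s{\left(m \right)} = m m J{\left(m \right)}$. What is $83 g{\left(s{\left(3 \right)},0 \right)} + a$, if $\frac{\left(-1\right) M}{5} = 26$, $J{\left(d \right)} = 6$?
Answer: $-154$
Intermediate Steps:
$M = -130$ ($M = \left(-5\right) 26 = -130$)
$s{\left(m \right)} = 6 m^{2}$ ($s{\left(m \right)} = m m 6 = m^{2} \cdot 6 = 6 m^{2}$)
$g{\left(C,j \right)} = \frac{C j}{12}$ ($g{\left(C,j \right)} = C j \frac{1}{12} = \frac{C j}{12}$)
$a = -154$ ($a = 7 - 161 = -154$)
$83 g{\left(s{\left(3 \right)},0 \right)} + a = 83 \cdot \frac{1}{12} \cdot 6 \cdot 3^{2} \cdot 0 - 154 = 83 \cdot \frac{1}{12} \cdot 6 \cdot 9 \cdot 0 - 154 = 83 \cdot \frac{1}{12} \cdot 54 \cdot 0 - 154 = 83 \cdot 0 - 154 = 0 - 154 = -154$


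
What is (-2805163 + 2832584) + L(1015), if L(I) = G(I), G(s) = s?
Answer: 28436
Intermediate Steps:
L(I) = I
(-2805163 + 2832584) + L(1015) = (-2805163 + 2832584) + 1015 = 27421 + 1015 = 28436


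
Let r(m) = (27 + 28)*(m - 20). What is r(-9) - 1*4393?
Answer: -5988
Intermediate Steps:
r(m) = -1100 + 55*m (r(m) = 55*(-20 + m) = -1100 + 55*m)
r(-9) - 1*4393 = (-1100 + 55*(-9)) - 1*4393 = (-1100 - 495) - 4393 = -1595 - 4393 = -5988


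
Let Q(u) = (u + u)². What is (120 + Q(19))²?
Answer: 2446096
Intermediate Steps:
Q(u) = 4*u² (Q(u) = (2*u)² = 4*u²)
(120 + Q(19))² = (120 + 4*19²)² = (120 + 4*361)² = (120 + 1444)² = 1564² = 2446096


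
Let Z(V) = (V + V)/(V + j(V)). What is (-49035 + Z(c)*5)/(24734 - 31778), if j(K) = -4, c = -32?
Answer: 441235/63396 ≈ 6.9600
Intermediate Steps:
Z(V) = 2*V/(-4 + V) (Z(V) = (V + V)/(V - 4) = (2*V)/(-4 + V) = 2*V/(-4 + V))
(-49035 + Z(c)*5)/(24734 - 31778) = (-49035 + (2*(-32)/(-4 - 32))*5)/(24734 - 31778) = (-49035 + (2*(-32)/(-36))*5)/(-7044) = (-49035 + (2*(-32)*(-1/36))*5)*(-1/7044) = (-49035 + (16/9)*5)*(-1/7044) = (-49035 + 80/9)*(-1/7044) = -441235/9*(-1/7044) = 441235/63396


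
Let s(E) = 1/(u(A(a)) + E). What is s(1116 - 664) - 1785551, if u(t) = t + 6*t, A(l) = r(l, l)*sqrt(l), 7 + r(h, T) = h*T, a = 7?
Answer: -178888998150/100187 + 147*sqrt(7)/200374 ≈ -1.7856e+6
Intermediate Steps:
r(h, T) = -7 + T*h (r(h, T) = -7 + h*T = -7 + T*h)
A(l) = sqrt(l)*(-7 + l**2) (A(l) = (-7 + l*l)*sqrt(l) = (-7 + l**2)*sqrt(l) = sqrt(l)*(-7 + l**2))
u(t) = 7*t
s(E) = 1/(E + 294*sqrt(7)) (s(E) = 1/(7*(sqrt(7)*(-7 + 7**2)) + E) = 1/(7*(sqrt(7)*(-7 + 49)) + E) = 1/(7*(sqrt(7)*42) + E) = 1/(7*(42*sqrt(7)) + E) = 1/(294*sqrt(7) + E) = 1/(E + 294*sqrt(7)))
s(1116 - 664) - 1785551 = 1/((1116 - 664) + 294*sqrt(7)) - 1785551 = 1/(452 + 294*sqrt(7)) - 1785551 = -1785551 + 1/(452 + 294*sqrt(7))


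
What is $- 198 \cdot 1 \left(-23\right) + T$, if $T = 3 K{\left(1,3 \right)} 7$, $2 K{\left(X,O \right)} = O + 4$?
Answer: $\frac{9255}{2} \approx 4627.5$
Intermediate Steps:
$K{\left(X,O \right)} = 2 + \frac{O}{2}$ ($K{\left(X,O \right)} = \frac{O + 4}{2} = \frac{4 + O}{2} = 2 + \frac{O}{2}$)
$T = \frac{147}{2}$ ($T = 3 \left(2 + \frac{1}{2} \cdot 3\right) 7 = 3 \left(2 + \frac{3}{2}\right) 7 = 3 \cdot \frac{7}{2} \cdot 7 = \frac{21}{2} \cdot 7 = \frac{147}{2} \approx 73.5$)
$- 198 \cdot 1 \left(-23\right) + T = - 198 \cdot 1 \left(-23\right) + \frac{147}{2} = \left(-198\right) \left(-23\right) + \frac{147}{2} = 4554 + \frac{147}{2} = \frac{9255}{2}$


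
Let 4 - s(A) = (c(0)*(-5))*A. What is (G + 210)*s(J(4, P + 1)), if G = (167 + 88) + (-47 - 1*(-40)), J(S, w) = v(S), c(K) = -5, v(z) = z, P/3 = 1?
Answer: -43968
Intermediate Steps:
P = 3 (P = 3*1 = 3)
J(S, w) = S
G = 248 (G = 255 + (-47 + 40) = 255 - 7 = 248)
s(A) = 4 - 25*A (s(A) = 4 - (-5*(-5))*A = 4 - 25*A)
(G + 210)*s(J(4, P + 1)) = (248 + 210)*(4 - 25*4) = 458*(4 - 100) = 458*(-96) = -43968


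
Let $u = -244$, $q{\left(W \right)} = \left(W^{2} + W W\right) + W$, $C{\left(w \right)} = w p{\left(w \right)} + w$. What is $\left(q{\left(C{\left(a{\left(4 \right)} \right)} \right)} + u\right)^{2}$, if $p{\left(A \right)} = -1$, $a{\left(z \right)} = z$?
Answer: $59536$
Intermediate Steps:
$C{\left(w \right)} = 0$ ($C{\left(w \right)} = w \left(-1\right) + w = - w + w = 0$)
$q{\left(W \right)} = W + 2 W^{2}$ ($q{\left(W \right)} = \left(W^{2} + W^{2}\right) + W = 2 W^{2} + W = W + 2 W^{2}$)
$\left(q{\left(C{\left(a{\left(4 \right)} \right)} \right)} + u\right)^{2} = \left(0 \left(1 + 2 \cdot 0\right) - 244\right)^{2} = \left(0 \left(1 + 0\right) - 244\right)^{2} = \left(0 \cdot 1 - 244\right)^{2} = \left(0 - 244\right)^{2} = \left(-244\right)^{2} = 59536$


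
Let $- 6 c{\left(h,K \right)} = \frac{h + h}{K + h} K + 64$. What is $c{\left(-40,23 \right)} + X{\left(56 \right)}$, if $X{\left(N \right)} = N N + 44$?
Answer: $\frac{53572}{17} \approx 3151.3$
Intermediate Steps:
$c{\left(h,K \right)} = - \frac{32}{3} - \frac{K h}{3 \left(K + h\right)}$ ($c{\left(h,K \right)} = - \frac{\frac{h + h}{K + h} K + 64}{6} = - \frac{\frac{2 h}{K + h} K + 64}{6} = - \frac{\frac{2 K h}{K + h} + 64}{6} = - \frac{64 + \frac{2 K h}{K + h}}{6} = - \frac{32}{3} - \frac{K h}{3 \left(K + h\right)}$)
$X{\left(N \right)} = 44 + N^{2}$ ($X{\left(N \right)} = N^{2} + 44 = 44 + N^{2}$)
$c{\left(-40,23 \right)} + X{\left(56 \right)} = \frac{\left(-32\right) 23 - -1280 - 23 \left(-40\right)}{3 \left(23 - 40\right)} + \left(44 + 56^{2}\right) = \frac{-736 + 1280 + 920}{3 \left(-17\right)} + \left(44 + 3136\right) = \frac{1}{3} \left(- \frac{1}{17}\right) 1464 + 3180 = - \frac{488}{17} + 3180 = \frac{53572}{17}$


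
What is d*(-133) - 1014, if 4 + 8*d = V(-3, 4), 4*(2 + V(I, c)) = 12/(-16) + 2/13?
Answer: -1517189/1664 ≈ -911.77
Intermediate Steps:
V(I, c) = -447/208 (V(I, c) = -2 + (12/(-16) + 2/13)/4 = -2 + (12*(-1/16) + 2*(1/13))/4 = -2 + (-¾ + 2/13)/4 = -2 + (¼)*(-31/52) = -2 - 31/208 = -447/208)
d = -1279/1664 (d = -½ + (⅛)*(-447/208) = -½ - 447/1664 = -1279/1664 ≈ -0.76863)
d*(-133) - 1014 = -1279/1664*(-133) - 1014 = 170107/1664 - 1014 = -1517189/1664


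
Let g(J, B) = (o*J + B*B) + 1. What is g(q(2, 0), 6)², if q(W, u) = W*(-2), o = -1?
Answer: 1681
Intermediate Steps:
q(W, u) = -2*W
g(J, B) = 1 + B² - J (g(J, B) = (-J + B*B) + 1 = (-J + B²) + 1 = (B² - J) + 1 = 1 + B² - J)
g(q(2, 0), 6)² = (1 + 6² - (-2)*2)² = (1 + 36 - 1*(-4))² = (1 + 36 + 4)² = 41² = 1681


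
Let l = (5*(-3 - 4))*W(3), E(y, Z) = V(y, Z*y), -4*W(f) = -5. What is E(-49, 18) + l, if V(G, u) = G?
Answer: -371/4 ≈ -92.750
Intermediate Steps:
W(f) = 5/4 (W(f) = -¼*(-5) = 5/4)
E(y, Z) = y
l = -175/4 (l = (5*(-3 - 4))*(5/4) = (5*(-7))*(5/4) = -35*5/4 = -175/4 ≈ -43.750)
E(-49, 18) + l = -49 - 175/4 = -371/4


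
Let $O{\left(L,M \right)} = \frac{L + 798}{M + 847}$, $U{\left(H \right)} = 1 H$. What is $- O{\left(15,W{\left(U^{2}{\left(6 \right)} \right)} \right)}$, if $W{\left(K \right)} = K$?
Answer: $- \frac{813}{883} \approx -0.92072$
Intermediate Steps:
$U{\left(H \right)} = H$
$O{\left(L,M \right)} = \frac{798 + L}{847 + M}$
$- O{\left(15,W{\left(U^{2}{\left(6 \right)} \right)} \right)} = - \frac{798 + 15}{847 + 6^{2}} = - \frac{813}{847 + 36} = - \frac{813}{883}$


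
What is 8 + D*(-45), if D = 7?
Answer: -307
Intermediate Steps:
8 + D*(-45) = 8 + 7*(-45) = 8 - 315 = -307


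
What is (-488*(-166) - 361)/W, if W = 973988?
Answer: 80647/973988 ≈ 0.082801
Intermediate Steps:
(-488*(-166) - 361)/W = (-488*(-166) - 361)/973988 = (81008 - 361)*(1/973988) = 80647*(1/973988) = 80647/973988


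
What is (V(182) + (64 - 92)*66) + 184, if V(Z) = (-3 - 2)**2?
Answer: -1639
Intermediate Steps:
V(Z) = 25 (V(Z) = (-5)**2 = 25)
(V(182) + (64 - 92)*66) + 184 = (25 + (64 - 92)*66) + 184 = (25 - 28*66) + 184 = (25 - 1848) + 184 = -1823 + 184 = -1639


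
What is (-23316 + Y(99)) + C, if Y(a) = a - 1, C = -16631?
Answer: -39849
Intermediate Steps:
Y(a) = -1 + a
(-23316 + Y(99)) + C = (-23316 + (-1 + 99)) - 16631 = (-23316 + 98) - 16631 = -23218 - 16631 = -39849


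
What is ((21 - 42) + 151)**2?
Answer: 16900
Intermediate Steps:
((21 - 42) + 151)**2 = (-21 + 151)**2 = 130**2 = 16900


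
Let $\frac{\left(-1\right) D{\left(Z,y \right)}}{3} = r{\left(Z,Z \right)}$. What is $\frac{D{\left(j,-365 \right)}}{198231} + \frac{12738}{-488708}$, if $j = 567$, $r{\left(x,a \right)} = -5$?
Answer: $- \frac{38147513}{1467834478} \approx -0.025989$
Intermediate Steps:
$D{\left(Z,y \right)} = 15$ ($D{\left(Z,y \right)} = \left(-3\right) \left(-5\right) = 15$)
$\frac{D{\left(j,-365 \right)}}{198231} + \frac{12738}{-488708} = \frac{15}{198231} + \frac{12738}{-488708} = 15 \cdot \frac{1}{198231} + 12738 \left(- \frac{1}{488708}\right) = \frac{5}{66077} - \frac{579}{22214} = - \frac{38147513}{1467834478}$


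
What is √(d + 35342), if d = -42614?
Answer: 6*I*√202 ≈ 85.276*I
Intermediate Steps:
√(d + 35342) = √(-42614 + 35342) = √(-7272) = 6*I*√202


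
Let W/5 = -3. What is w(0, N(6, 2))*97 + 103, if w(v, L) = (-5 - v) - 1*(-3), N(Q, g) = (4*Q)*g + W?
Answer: -91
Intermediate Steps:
W = -15 (W = 5*(-3) = -15)
N(Q, g) = -15 + 4*Q*g (N(Q, g) = (4*Q)*g - 15 = 4*Q*g - 15 = -15 + 4*Q*g)
w(v, L) = -2 - v (w(v, L) = (-5 - v) + 3 = -2 - v)
w(0, N(6, 2))*97 + 103 = (-2 - 1*0)*97 + 103 = (-2 + 0)*97 + 103 = -2*97 + 103 = -194 + 103 = -91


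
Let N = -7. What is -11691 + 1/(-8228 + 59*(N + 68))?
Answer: -54117640/4629 ≈ -11691.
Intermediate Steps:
-11691 + 1/(-8228 + 59*(N + 68)) = -11691 + 1/(-8228 + 59*(-7 + 68)) = -11691 + 1/(-8228 + 59*61) = -11691 + 1/(-8228 + 3599) = -11691 + 1/(-4629) = -11691 - 1/4629 = -54117640/4629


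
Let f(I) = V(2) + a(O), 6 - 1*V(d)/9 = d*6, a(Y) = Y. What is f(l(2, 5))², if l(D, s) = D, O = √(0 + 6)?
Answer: (54 - √6)² ≈ 2657.5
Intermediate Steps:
O = √6 ≈ 2.4495
V(d) = 54 - 54*d (V(d) = 54 - 9*d*6 = 54 - 54*d)
f(I) = -54 + √6 (f(I) = (54 - 54*2) + √6 = (54 - 108) + √6 = -54 + √6)
f(l(2, 5))² = (-54 + √6)²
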